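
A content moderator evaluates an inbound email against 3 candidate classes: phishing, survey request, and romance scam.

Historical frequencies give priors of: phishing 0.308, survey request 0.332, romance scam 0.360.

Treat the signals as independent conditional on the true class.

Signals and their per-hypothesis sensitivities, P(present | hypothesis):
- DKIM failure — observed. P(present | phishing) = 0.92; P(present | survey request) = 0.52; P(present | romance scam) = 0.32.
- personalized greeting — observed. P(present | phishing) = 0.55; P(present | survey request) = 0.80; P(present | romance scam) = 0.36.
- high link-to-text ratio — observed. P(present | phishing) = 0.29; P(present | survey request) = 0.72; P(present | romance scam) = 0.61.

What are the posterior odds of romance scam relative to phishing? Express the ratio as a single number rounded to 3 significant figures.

Unnormalized posterior weight (prior times the signal likelihoods) for each of the two hypotheses:
  romance scam: 0.360 × 0.32 × 0.36 × 0.61 = 0.025298
  phishing: 0.308 × 0.92 × 0.55 × 0.29 = 0.045196
Odds(romance scam : phishing) = 0.025298 / 0.045196 ≈ 0.560.

0.560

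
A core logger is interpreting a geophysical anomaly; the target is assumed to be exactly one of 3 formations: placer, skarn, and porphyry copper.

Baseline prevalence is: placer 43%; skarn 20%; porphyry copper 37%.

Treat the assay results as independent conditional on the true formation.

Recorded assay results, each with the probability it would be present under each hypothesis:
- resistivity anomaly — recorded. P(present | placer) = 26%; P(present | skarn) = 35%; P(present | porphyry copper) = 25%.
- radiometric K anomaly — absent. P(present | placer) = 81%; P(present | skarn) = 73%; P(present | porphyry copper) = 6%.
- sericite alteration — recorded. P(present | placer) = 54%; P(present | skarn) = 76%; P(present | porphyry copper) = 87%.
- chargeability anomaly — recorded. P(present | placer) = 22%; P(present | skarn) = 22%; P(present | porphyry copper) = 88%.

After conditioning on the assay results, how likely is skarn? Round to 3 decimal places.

Multiply each prior by the joint likelihood of the assay result pattern (using 1 − P(present | H) for each absent assay result):
  placer: 0.43 × 0.26 × (1 − 0.81) × 0.54 × 0.22 = 0.0025235
  skarn: 0.20 × 0.35 × (1 − 0.73) × 0.76 × 0.22 = 0.0031601
  porphyry copper: 0.37 × 0.25 × (1 − 0.06) × 0.87 × 0.88 = 0.066569
Marginal likelihood of the evidence = 0.072253.
P(skarn | evidence) = 0.0031601 / 0.072253 ≈ 0.044.

0.044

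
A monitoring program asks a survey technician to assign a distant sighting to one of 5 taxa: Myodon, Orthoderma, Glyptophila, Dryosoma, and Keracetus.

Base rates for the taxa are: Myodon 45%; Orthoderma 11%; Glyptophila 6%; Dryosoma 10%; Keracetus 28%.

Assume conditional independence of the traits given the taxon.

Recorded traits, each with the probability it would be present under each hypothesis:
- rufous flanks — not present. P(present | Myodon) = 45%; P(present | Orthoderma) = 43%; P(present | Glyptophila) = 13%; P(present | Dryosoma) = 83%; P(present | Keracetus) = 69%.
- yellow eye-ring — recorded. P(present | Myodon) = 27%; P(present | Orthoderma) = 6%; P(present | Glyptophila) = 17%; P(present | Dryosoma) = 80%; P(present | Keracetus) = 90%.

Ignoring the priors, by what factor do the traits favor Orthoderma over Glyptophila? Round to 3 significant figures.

The Bayes factor is the ratio of the joint likelihoods of the trait pattern under the two hypotheses (using 1 − P(present | H) for each absent trait).
  Orthoderma: (1 − 0.43) × 0.06 = 0.0342
  Glyptophila: (1 − 0.13) × 0.17 = 0.1479
Bayes factor = 0.0342 / 0.1479 ≈ 0.231

0.231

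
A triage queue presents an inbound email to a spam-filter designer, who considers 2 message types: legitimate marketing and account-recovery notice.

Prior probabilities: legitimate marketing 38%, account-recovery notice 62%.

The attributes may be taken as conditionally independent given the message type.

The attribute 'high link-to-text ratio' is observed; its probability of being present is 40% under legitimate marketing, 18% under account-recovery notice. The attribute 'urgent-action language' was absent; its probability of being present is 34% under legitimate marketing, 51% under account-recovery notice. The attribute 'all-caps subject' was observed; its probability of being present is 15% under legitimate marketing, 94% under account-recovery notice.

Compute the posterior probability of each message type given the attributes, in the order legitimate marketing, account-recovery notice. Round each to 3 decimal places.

0.226, 0.774

Multiply each prior by the joint likelihood of the attribute pattern (using 1 − P(present | H) for each absent attribute):
  legitimate marketing: 0.38 × 0.40 × (1 − 0.34) × 0.15 = 0.015048
  account-recovery notice: 0.62 × 0.18 × (1 − 0.51) × 0.94 = 0.051403
The unnormalized weights sum to 0.066451.
P(legitimate marketing | evidence) = 0.015048 / 0.066451 ≈ 0.226
P(account-recovery notice | evidence) = 0.051403 / 0.066451 ≈ 0.774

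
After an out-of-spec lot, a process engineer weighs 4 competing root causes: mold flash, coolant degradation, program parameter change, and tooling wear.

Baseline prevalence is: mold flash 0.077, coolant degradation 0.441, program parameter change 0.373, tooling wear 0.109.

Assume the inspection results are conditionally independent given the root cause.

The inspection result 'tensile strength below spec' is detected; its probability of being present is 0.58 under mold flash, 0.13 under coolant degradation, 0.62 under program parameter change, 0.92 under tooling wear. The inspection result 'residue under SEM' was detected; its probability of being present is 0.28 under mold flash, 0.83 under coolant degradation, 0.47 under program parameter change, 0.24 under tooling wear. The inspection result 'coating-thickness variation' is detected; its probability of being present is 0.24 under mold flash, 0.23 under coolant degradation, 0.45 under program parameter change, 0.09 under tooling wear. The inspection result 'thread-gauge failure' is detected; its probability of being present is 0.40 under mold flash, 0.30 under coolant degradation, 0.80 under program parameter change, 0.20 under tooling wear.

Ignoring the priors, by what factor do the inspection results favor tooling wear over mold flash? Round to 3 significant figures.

0.255

Joint likelihood of the inspection result pattern under each hypothesis:
  tooling wear: 0.92 × 0.24 × 0.09 × 0.20 = 0.0039744
  mold flash: 0.58 × 0.28 × 0.24 × 0.40 = 0.01559
Bayes factor = 0.0039744 / 0.01559 ≈ 0.255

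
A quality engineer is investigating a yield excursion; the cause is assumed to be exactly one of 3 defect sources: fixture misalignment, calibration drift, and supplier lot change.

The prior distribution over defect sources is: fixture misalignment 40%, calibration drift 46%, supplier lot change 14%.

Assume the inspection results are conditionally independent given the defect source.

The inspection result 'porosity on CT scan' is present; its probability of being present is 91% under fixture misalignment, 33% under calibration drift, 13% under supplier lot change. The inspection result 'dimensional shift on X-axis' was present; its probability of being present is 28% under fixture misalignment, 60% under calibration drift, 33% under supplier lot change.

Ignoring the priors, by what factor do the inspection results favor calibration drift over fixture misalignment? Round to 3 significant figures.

0.777

Joint likelihood of the inspection result pattern under each hypothesis:
  calibration drift: 0.33 × 0.60 = 0.198
  fixture misalignment: 0.91 × 0.28 = 0.2548
Bayes factor = 0.198 / 0.2548 ≈ 0.777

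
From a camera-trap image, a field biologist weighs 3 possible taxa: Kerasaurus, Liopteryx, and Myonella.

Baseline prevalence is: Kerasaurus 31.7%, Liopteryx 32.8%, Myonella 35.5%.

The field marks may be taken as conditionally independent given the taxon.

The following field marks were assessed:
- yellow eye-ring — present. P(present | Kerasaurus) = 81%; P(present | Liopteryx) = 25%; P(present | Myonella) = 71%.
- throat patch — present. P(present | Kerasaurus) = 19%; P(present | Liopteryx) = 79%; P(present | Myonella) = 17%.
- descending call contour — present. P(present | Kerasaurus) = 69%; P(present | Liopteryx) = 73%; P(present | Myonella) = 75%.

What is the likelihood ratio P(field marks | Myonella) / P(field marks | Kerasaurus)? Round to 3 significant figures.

Joint likelihood of the field mark pattern under each hypothesis:
  Myonella: 0.71 × 0.17 × 0.75 = 0.090525
  Kerasaurus: 0.81 × 0.19 × 0.69 = 0.10619
Bayes factor = 0.090525 / 0.10619 ≈ 0.852

0.852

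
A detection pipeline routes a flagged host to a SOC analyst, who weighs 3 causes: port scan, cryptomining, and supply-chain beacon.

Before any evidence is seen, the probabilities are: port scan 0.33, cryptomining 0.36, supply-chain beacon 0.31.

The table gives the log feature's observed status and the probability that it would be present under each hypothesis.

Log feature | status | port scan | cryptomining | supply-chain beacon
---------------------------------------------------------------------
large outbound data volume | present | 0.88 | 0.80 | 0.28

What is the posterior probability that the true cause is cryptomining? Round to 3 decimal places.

For each hypothesis, the unnormalized posterior weight is prior × likelihood:
  port scan: 0.33 × 0.88 = 0.2904
  cryptomining: 0.36 × 0.80 = 0.288
  supply-chain beacon: 0.31 × 0.28 = 0.0868
Marginal likelihood of the evidence = 0.6652.
P(cryptomining | evidence) = 0.288 / 0.6652 ≈ 0.433.

0.433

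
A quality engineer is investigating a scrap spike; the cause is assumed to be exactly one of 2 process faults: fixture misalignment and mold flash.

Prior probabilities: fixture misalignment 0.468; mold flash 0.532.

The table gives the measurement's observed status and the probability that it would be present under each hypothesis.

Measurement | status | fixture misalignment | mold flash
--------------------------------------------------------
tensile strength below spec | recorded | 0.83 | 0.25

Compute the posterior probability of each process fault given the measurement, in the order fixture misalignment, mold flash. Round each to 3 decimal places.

0.745, 0.255

Multiply each prior by the likelihood of the measurement:
  fixture misalignment: 0.468 × 0.83 = 0.38844
  mold flash: 0.532 × 0.25 = 0.133
Normalizing constant Z = 0.38844 + 0.133 = 0.52144.
P(fixture misalignment | evidence) = 0.38844 / 0.52144 ≈ 0.745
P(mold flash | evidence) = 0.133 / 0.52144 ≈ 0.255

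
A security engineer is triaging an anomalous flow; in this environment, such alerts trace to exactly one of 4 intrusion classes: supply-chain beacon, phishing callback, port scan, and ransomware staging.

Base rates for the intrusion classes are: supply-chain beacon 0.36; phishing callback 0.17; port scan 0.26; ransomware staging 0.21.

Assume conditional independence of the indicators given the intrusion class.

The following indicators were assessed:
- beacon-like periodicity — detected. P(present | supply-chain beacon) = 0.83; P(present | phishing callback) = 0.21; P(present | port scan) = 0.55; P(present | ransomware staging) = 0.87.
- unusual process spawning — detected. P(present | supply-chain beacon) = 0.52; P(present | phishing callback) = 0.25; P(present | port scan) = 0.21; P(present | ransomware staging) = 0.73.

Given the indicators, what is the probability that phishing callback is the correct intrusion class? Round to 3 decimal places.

By Bayes' rule with conditional independence, the unnormalized weight for each hypothesis is prior × ∏ likelihoods:
  supply-chain beacon: 0.36 × 0.83 × 0.52 = 0.15538
  phishing callback: 0.17 × 0.21 × 0.25 = 0.008925
  port scan: 0.26 × 0.55 × 0.21 = 0.03003
  ransomware staging: 0.21 × 0.87 × 0.73 = 0.13337
The unnormalized weights sum to 0.3277.
P(phishing callback | evidence) = 0.008925 / 0.3277 ≈ 0.027.

0.027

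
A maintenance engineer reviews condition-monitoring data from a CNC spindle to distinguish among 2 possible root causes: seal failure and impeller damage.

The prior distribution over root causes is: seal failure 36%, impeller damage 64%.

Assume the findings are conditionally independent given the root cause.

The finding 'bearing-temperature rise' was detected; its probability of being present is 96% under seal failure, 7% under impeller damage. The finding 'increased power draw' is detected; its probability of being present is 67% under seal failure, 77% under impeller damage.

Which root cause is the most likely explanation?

By Bayes' rule with conditional independence, the unnormalized weight for each hypothesis is prior × ∏ likelihoods:
  seal failure: 0.36 × 0.96 × 0.67 = 0.23155
  impeller damage: 0.64 × 0.07 × 0.77 = 0.034496
Normalizing constant Z = 0.23155 + 0.034496 = 0.26605.
P(seal failure | evidence) ≈ 0.23155 / 0.26605 ≈ 0.870
P(impeller damage | evidence) ≈ 0.034496 / 0.26605 ≈ 0.130
The largest is 0.870, so seal failure is most probable.

seal failure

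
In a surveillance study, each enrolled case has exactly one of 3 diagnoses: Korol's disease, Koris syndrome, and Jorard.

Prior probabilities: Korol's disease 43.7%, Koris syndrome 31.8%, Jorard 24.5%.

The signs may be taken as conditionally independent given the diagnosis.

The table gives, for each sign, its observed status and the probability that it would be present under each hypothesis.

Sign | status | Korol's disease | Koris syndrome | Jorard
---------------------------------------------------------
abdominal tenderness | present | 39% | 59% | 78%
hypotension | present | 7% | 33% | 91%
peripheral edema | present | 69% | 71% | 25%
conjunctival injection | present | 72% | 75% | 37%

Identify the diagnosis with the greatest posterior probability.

Koris syndrome

By Bayes' rule with conditional independence, the unnormalized weight for each hypothesis is prior × ∏ likelihoods:
  Korol's disease: 0.437 × 0.39 × 0.07 × 0.69 × 0.72 = 0.0059269
  Koris syndrome: 0.318 × 0.59 × 0.33 × 0.71 × 0.75 = 0.03297
  Jorard: 0.245 × 0.78 × 0.91 × 0.25 × 0.37 = 0.016086
Normalizing constant Z = 0.0059269 + 0.03297 + 0.016086 = 0.054982.
P(Korol's disease | evidence) ≈ 0.0059269 / 0.054982 ≈ 0.108
P(Koris syndrome | evidence) ≈ 0.03297 / 0.054982 ≈ 0.600
P(Jorard | evidence) ≈ 0.016086 / 0.054982 ≈ 0.293
The largest is 0.600, so Koris syndrome is most probable.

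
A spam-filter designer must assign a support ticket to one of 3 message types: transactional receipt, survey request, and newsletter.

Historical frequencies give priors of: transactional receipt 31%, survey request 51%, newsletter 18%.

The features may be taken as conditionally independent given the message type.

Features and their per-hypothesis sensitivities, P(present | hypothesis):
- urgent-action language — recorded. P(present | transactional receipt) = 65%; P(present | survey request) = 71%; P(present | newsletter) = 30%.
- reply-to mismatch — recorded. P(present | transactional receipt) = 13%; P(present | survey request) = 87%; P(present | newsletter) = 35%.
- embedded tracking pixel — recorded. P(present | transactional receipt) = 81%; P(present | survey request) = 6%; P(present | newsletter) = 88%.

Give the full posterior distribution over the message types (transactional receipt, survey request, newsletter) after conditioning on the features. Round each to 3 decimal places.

By Bayes' rule with conditional independence, the unnormalized weight for each hypothesis is prior × ∏ likelihoods:
  transactional receipt: 0.31 × 0.65 × 0.13 × 0.81 = 0.021218
  survey request: 0.51 × 0.71 × 0.87 × 0.06 = 0.018902
  newsletter: 0.18 × 0.30 × 0.35 × 0.88 = 0.016632
Normalizing constant Z = 0.021218 + 0.018902 + 0.016632 = 0.056752.
P(transactional receipt | evidence) = 0.021218 / 0.056752 ≈ 0.374
P(survey request | evidence) = 0.018902 / 0.056752 ≈ 0.333
P(newsletter | evidence) = 0.016632 / 0.056752 ≈ 0.293

0.374, 0.333, 0.293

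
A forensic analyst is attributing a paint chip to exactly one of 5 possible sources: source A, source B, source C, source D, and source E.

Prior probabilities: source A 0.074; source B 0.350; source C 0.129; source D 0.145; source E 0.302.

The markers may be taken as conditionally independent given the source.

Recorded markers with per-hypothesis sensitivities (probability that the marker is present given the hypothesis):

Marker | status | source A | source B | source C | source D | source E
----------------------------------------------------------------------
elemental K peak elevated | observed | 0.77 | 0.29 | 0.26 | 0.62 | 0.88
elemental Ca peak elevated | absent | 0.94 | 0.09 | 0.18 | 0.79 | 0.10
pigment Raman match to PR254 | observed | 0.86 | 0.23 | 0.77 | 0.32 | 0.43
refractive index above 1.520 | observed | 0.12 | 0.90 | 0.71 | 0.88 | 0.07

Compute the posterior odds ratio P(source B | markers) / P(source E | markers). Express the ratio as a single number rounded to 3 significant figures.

2.66

Posterior odds equal prior odds times the likelihood ratio; only the two competing hypotheses matter (using 1 − P(present | H) for each absent marker).
  source B: 0.350 × 0.29 × (1 − 0.09) × 0.23 × 0.90 = 0.01912
  source E: 0.302 × 0.88 × (1 − 0.10) × 0.43 × 0.07 = 0.0071994
Posterior odds = 0.01912 / 0.0071994 ≈ 2.66.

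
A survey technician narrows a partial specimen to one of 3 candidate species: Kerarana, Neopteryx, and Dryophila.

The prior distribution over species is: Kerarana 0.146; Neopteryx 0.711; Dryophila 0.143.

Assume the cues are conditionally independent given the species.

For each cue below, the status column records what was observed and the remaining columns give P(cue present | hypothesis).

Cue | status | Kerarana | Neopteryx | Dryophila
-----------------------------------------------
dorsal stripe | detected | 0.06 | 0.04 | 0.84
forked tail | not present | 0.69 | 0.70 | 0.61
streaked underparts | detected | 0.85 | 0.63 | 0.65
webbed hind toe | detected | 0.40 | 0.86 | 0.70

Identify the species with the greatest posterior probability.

By Bayes' rule with conditional independence, the unnormalized weight for each hypothesis is prior × ∏ likelihoods (using 1 − P(present | H) for each absent cue):
  Kerarana: 0.146 × 0.06 × (1 − 0.69) × 0.85 × 0.40 = 0.0009233
  Neopteryx: 0.711 × 0.04 × (1 − 0.70) × 0.63 × 0.86 = 0.0046226
  Dryophila: 0.143 × 0.84 × (1 − 0.61) × 0.65 × 0.70 = 0.021315
The unnormalized weights sum to 0.026861.
P(Kerarana | evidence) ≈ 0.0009233 / 0.026861 ≈ 0.034
P(Neopteryx | evidence) ≈ 0.0046226 / 0.026861 ≈ 0.172
P(Dryophila | evidence) ≈ 0.021315 / 0.026861 ≈ 0.794
The largest is 0.794, so Dryophila is most probable.

Dryophila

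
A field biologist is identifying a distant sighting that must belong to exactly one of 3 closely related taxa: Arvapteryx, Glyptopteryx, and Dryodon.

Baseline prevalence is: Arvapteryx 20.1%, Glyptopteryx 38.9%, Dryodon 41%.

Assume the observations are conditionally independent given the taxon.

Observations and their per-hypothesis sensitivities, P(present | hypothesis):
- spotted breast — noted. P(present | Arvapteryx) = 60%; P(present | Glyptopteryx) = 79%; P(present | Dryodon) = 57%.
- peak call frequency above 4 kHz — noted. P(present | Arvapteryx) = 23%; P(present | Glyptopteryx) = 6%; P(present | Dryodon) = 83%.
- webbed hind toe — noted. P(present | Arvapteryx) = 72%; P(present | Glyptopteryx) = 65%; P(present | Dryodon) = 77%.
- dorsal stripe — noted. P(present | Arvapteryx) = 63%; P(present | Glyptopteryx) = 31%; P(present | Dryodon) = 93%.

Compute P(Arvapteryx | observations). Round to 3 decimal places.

Multiply each prior by the joint likelihood of the evidence pattern:
  Arvapteryx: 0.201 × 0.60 × 0.23 × 0.72 × 0.63 = 0.012582
  Glyptopteryx: 0.389 × 0.79 × 0.06 × 0.65 × 0.31 = 0.0037154
  Dryodon: 0.410 × 0.57 × 0.83 × 0.77 × 0.93 = 0.1389
Marginal likelihood of the evidence = 0.1552.
P(Arvapteryx | evidence) = 0.012582 / 0.1552 ≈ 0.081.

0.081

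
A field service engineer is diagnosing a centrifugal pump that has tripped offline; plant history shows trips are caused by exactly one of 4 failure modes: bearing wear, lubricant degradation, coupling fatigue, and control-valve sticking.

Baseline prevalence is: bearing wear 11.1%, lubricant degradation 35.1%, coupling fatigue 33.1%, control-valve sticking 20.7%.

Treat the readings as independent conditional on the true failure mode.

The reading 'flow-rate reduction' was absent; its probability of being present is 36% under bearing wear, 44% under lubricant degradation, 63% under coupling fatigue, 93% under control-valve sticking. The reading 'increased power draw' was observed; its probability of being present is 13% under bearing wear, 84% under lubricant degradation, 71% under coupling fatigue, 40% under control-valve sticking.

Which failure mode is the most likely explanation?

lubricant degradation

By Bayes' rule with conditional independence, the unnormalized weight for each hypothesis is prior × ∏ likelihoods (using 1 − P(present | H) for each absent reading):
  bearing wear: 0.111 × (1 − 0.36) × 0.13 = 0.0092352
  lubricant degradation: 0.351 × (1 − 0.44) × 0.84 = 0.16511
  coupling fatigue: 0.331 × (1 − 0.63) × 0.71 = 0.086954
  control-valve sticking: 0.207 × (1 − 0.93) × 0.40 = 0.005796
Normalizing constant Z = 0.0092352 + 0.16511 + 0.086954 + 0.005796 = 0.2671.
P(bearing wear | evidence) ≈ 0.0092352 / 0.2671 ≈ 0.035
P(lubricant degradation | evidence) ≈ 0.16511 / 0.2671 ≈ 0.618
P(coupling fatigue | evidence) ≈ 0.086954 / 0.2671 ≈ 0.326
P(control-valve sticking | evidence) ≈ 0.005796 / 0.2671 ≈ 0.022
The largest is 0.618, so lubricant degradation is most probable.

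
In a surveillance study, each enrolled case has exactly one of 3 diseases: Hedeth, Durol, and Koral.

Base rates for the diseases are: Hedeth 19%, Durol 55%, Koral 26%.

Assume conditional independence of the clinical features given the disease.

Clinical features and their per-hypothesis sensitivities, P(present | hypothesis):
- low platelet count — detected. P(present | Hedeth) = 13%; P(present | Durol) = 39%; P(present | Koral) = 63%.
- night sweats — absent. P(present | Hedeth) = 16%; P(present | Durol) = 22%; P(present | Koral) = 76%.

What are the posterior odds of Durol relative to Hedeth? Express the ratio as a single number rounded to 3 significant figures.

8.06

Unnormalized posterior weight (prior times the clinical feature likelihoods) for each of the two hypotheses (using 1 − P(present | H) for each absent clinical feature):
  Durol: 0.55 × 0.39 × (1 − 0.22) = 0.16731
  Hedeth: 0.19 × 0.13 × (1 − 0.16) = 0.020748
Posterior odds = 0.16731 / 0.020748 ≈ 8.06.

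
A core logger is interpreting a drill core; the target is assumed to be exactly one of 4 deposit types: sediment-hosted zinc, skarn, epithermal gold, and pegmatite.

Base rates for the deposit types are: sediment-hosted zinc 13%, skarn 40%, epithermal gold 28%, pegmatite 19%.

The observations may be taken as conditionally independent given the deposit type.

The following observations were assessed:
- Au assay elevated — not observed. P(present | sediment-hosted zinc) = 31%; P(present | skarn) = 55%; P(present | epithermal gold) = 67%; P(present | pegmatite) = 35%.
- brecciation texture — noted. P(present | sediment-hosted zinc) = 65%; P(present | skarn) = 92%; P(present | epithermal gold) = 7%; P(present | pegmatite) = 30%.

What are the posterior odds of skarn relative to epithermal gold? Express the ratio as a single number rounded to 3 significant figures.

25.6

Unnormalized posterior weight (prior times the observation likelihoods) for each of the two hypotheses (using 1 − P(present | H) for each absent observation):
  skarn: 0.40 × (1 − 0.55) × 0.92 = 0.1656
  epithermal gold: 0.28 × (1 − 0.67) × 0.07 = 0.006468
Odds(skarn : epithermal gold) = 0.1656 / 0.006468 ≈ 25.6.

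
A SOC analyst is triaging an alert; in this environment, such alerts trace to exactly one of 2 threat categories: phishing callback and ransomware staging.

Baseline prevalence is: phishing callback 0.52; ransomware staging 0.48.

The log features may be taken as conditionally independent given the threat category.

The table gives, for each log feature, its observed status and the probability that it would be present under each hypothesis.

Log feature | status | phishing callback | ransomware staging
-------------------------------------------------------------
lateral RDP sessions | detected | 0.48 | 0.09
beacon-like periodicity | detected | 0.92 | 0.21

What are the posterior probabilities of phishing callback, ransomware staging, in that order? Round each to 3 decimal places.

0.962, 0.038

By Bayes' rule with conditional independence, the unnormalized weight for each hypothesis is prior × ∏ likelihoods:
  phishing callback: 0.52 × 0.48 × 0.92 = 0.22963
  ransomware staging: 0.48 × 0.09 × 0.21 = 0.009072
Normalizing constant Z = 0.22963 + 0.009072 = 0.2387.
P(phishing callback | evidence) = 0.22963 / 0.2387 ≈ 0.962
P(ransomware staging | evidence) = 0.009072 / 0.2387 ≈ 0.038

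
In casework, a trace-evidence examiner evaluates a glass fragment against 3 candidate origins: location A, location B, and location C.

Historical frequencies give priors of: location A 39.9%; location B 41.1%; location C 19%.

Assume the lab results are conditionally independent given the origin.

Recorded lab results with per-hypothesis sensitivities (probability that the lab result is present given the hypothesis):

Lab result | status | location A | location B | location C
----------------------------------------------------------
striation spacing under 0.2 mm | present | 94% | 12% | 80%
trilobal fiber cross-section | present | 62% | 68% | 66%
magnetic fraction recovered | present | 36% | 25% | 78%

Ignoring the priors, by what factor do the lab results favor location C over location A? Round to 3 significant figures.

1.96

Take the product of per-lab result likelihoods under each hypothesis, then divide.
  location C: 0.80 × 0.66 × 0.78 = 0.41184
  location A: 0.94 × 0.62 × 0.36 = 0.20981
Bayes factor = 0.41184 / 0.20981 ≈ 1.96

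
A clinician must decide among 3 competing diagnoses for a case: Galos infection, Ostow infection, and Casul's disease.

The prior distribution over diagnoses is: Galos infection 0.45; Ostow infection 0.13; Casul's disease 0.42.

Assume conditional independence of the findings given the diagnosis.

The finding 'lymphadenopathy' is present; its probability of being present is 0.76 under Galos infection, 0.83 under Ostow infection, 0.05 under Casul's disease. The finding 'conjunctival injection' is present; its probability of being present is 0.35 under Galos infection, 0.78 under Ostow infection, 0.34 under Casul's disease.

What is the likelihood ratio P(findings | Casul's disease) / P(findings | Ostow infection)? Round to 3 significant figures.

0.0263

Joint likelihood of the evidence pattern under each hypothesis:
  Casul's disease: 0.05 × 0.34 = 0.017
  Ostow infection: 0.83 × 0.78 = 0.6474
Bayes factor = 0.017 / 0.6474 ≈ 0.0263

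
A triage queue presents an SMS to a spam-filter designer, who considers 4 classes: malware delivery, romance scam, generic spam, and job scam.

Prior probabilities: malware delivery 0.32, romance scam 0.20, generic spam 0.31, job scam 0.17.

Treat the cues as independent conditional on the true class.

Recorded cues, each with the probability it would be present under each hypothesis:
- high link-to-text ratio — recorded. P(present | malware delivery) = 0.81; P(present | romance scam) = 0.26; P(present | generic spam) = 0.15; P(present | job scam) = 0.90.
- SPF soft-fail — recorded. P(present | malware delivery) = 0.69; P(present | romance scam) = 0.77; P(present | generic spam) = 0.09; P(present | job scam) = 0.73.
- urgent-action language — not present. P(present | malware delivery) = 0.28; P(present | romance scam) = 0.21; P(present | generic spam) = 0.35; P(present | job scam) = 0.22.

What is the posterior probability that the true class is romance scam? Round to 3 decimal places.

0.126

Multiply each prior by the joint likelihood of the cue pattern (using 1 − P(present | H) for each absent cue):
  malware delivery: 0.32 × 0.81 × 0.69 × (1 − 0.28) = 0.12877
  romance scam: 0.20 × 0.26 × 0.77 × (1 − 0.21) = 0.031632
  generic spam: 0.31 × 0.15 × 0.09 × (1 − 0.35) = 0.0027202
  job scam: 0.17 × 0.90 × 0.73 × (1 − 0.22) = 0.087118
The unnormalized weights sum to 0.25024.
P(romance scam | evidence) = 0.031632 / 0.25024 ≈ 0.126.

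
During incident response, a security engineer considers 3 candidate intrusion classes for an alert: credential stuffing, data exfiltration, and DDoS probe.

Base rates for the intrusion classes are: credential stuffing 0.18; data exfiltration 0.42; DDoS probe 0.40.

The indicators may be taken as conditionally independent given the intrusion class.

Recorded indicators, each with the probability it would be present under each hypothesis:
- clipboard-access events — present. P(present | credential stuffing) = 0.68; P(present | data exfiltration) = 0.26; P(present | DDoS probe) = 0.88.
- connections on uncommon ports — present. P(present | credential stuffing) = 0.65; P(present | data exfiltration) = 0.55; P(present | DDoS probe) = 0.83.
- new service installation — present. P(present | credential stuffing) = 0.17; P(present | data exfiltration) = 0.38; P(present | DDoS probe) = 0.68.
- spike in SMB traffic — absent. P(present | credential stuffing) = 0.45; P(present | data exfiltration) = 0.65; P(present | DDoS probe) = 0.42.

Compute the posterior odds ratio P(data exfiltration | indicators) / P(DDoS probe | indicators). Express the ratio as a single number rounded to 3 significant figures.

Posterior odds equal prior odds times the likelihood ratio; only the two competing hypotheses matter (using 1 − P(present | H) for each absent indicator).
  data exfiltration: 0.42 × 0.26 × 0.55 × 0.38 × (1 − 0.65) = 0.007988
  DDoS probe: 0.40 × 0.88 × 0.83 × 0.68 × (1 − 0.42) = 0.11523
Odds(data exfiltration : DDoS probe) = 0.007988 / 0.11523 ≈ 0.0693.

0.0693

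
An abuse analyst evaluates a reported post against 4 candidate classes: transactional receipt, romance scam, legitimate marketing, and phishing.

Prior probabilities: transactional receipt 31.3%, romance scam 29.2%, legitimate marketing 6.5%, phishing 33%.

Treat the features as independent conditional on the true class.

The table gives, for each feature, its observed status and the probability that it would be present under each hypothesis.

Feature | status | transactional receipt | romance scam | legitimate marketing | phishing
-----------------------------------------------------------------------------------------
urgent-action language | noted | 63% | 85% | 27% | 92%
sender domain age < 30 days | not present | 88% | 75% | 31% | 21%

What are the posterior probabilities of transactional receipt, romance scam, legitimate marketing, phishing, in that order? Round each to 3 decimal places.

For each hypothesis, the unnormalized posterior weight is prior × product of the feature likelihoods (using 1 − P(present | H) for each absent feature):
  transactional receipt: 0.313 × 0.63 × (1 − 0.88) = 0.023663
  romance scam: 0.292 × 0.85 × (1 − 0.75) = 0.06205
  legitimate marketing: 0.065 × 0.27 × (1 − 0.31) = 0.01211
  phishing: 0.330 × 0.92 × (1 − 0.21) = 0.23984
Normalizing constant Z = 0.023663 + 0.06205 + 0.01211 + 0.23984 = 0.33767.
P(transactional receipt | evidence) = 0.023663 / 0.33767 ≈ 0.070
P(romance scam | evidence) = 0.06205 / 0.33767 ≈ 0.184
P(legitimate marketing | evidence) = 0.01211 / 0.33767 ≈ 0.036
P(phishing | evidence) = 0.23984 / 0.33767 ≈ 0.710

0.070, 0.184, 0.036, 0.710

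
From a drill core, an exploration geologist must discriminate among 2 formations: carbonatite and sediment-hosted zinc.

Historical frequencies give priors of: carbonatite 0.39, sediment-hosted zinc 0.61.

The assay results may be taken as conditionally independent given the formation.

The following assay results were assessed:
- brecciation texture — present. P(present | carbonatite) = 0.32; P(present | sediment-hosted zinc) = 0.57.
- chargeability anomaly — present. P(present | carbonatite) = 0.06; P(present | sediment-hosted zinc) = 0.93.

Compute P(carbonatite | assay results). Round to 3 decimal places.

0.023

Multiply each prior by the joint likelihood of the assay result pattern:
  carbonatite: 0.39 × 0.32 × 0.06 = 0.007488
  sediment-hosted zinc: 0.61 × 0.57 × 0.93 = 0.32336
The unnormalized weights sum to 0.33085.
P(carbonatite | evidence) = 0.007488 / 0.33085 ≈ 0.023.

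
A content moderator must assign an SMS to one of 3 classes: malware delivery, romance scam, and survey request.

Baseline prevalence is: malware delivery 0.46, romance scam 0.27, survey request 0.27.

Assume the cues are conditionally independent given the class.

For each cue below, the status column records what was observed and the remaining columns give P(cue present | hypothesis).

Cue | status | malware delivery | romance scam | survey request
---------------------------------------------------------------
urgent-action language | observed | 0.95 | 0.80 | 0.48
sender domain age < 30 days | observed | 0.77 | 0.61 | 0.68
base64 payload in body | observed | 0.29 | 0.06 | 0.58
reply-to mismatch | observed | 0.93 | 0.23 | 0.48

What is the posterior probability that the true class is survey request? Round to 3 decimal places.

0.210

For each hypothesis, the unnormalized posterior weight is prior × product of the cue likelihoods:
  malware delivery: 0.46 × 0.95 × 0.77 × 0.29 × 0.93 = 0.090751
  romance scam: 0.27 × 0.80 × 0.61 × 0.06 × 0.23 = 0.0018183
  survey request: 0.27 × 0.48 × 0.68 × 0.58 × 0.48 = 0.024535
Normalizing constant Z = 0.090751 + 0.0018183 + 0.024535 = 0.1171.
P(survey request | evidence) = 0.024535 / 0.1171 ≈ 0.210.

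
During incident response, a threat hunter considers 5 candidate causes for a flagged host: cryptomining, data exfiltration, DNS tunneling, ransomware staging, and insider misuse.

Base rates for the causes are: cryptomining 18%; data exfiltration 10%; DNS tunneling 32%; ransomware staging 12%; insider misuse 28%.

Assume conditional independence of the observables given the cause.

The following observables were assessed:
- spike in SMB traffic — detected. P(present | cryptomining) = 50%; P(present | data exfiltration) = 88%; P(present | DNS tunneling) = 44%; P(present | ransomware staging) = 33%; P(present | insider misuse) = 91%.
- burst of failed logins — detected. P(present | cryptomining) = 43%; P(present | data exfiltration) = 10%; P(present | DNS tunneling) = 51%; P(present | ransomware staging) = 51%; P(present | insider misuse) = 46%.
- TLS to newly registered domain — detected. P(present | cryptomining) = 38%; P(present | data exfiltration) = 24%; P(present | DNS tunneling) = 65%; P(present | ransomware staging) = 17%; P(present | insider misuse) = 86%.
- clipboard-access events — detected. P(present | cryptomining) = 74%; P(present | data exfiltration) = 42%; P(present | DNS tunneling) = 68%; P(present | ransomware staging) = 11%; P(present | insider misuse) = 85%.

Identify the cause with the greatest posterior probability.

By Bayes' rule with conditional independence, the unnormalized weight for each hypothesis is prior × ∏ likelihoods:
  cryptomining: 0.18 × 0.50 × 0.43 × 0.38 × 0.74 = 0.010882
  data exfiltration: 0.10 × 0.88 × 0.10 × 0.24 × 0.42 = 0.00088704
  DNS tunneling: 0.32 × 0.44 × 0.51 × 0.65 × 0.68 = 0.031739
  ransomware staging: 0.12 × 0.33 × 0.51 × 0.17 × 0.11 = 0.00037767
  insider misuse: 0.28 × 0.91 × 0.46 × 0.86 × 0.85 = 0.085679
Normalizing constant Z = 0.010882 + 0.00088704 + 0.031739 + 0.00037767 + 0.085679 = 0.12957.
P(cryptomining | evidence) ≈ 0.010882 / 0.12957 ≈ 0.084
P(data exfiltration | evidence) ≈ 0.00088704 / 0.12957 ≈ 0.007
P(DNS tunneling | evidence) ≈ 0.031739 / 0.12957 ≈ 0.245
P(ransomware staging | evidence) ≈ 0.00037767 / 0.12957 ≈ 0.003
P(insider misuse | evidence) ≈ 0.085679 / 0.12957 ≈ 0.661
The largest is 0.661, so insider misuse is most probable.

insider misuse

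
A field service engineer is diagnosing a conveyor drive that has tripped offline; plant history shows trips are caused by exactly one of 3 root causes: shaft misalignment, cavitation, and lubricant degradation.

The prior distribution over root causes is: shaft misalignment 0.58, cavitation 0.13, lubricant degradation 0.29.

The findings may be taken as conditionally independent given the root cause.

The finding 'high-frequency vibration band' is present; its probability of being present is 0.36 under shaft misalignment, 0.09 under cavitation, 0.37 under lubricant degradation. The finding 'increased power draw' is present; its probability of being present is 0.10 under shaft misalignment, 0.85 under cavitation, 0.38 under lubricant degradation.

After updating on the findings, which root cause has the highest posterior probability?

lubricant degradation

By Bayes' rule with conditional independence, the unnormalized weight for each hypothesis is prior × ∏ likelihoods:
  shaft misalignment: 0.58 × 0.36 × 0.10 = 0.02088
  cavitation: 0.13 × 0.09 × 0.85 = 0.009945
  lubricant degradation: 0.29 × 0.37 × 0.38 = 0.040774
Marginal likelihood of the evidence = 0.071599.
P(shaft misalignment | evidence) ≈ 0.02088 / 0.071599 ≈ 0.292
P(cavitation | evidence) ≈ 0.009945 / 0.071599 ≈ 0.139
P(lubricant degradation | evidence) ≈ 0.040774 / 0.071599 ≈ 0.569
The largest is 0.569, so lubricant degradation is most probable.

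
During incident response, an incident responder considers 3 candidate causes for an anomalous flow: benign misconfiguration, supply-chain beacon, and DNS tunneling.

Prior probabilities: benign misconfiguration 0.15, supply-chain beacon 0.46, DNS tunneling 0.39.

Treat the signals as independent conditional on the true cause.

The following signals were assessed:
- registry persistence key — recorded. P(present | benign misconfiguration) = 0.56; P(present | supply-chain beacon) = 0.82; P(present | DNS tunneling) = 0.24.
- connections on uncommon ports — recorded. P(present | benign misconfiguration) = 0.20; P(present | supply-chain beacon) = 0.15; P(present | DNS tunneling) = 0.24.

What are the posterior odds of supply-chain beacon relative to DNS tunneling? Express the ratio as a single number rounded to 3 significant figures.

2.52

Posterior odds equal prior odds times the likelihood ratio; only the two competing hypotheses matter.
  supply-chain beacon: 0.46 × 0.82 × 0.15 = 0.05658
  DNS tunneling: 0.39 × 0.24 × 0.24 = 0.022464
Odds(supply-chain beacon : DNS tunneling) = 0.05658 / 0.022464 ≈ 2.52.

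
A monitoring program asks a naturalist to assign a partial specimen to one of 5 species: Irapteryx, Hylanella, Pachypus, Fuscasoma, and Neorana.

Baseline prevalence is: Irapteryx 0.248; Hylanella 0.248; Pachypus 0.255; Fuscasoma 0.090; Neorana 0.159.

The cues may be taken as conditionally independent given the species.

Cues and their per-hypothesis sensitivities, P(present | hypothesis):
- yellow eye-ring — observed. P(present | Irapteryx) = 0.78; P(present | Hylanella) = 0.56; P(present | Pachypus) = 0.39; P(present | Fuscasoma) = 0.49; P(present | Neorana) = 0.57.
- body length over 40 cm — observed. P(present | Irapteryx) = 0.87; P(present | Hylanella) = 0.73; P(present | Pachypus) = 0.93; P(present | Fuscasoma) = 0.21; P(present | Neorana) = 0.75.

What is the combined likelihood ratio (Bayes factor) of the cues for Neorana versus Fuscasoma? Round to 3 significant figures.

4.15

The Bayes factor is the ratio of the joint likelihoods of the cue pattern under the two hypotheses.
  Neorana: 0.57 × 0.75 = 0.4275
  Fuscasoma: 0.49 × 0.21 = 0.1029
Bayes factor = 0.4275 / 0.1029 ≈ 4.15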